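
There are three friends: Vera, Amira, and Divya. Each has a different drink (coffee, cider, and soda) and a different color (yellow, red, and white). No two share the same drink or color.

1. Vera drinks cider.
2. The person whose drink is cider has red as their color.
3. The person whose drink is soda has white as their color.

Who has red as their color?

Vera

With clues 1–2, Amira and Divya are impossible for the one with color red.
That leaves Vera.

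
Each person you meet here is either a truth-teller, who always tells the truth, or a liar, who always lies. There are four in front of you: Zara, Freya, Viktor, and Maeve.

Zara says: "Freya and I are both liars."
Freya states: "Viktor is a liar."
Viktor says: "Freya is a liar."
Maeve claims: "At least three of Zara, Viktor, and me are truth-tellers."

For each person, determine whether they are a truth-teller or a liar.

Zara: liar, Freya: truth-teller, Viktor: liar, Maeve: liar

Consider Zara. Suppose Zara is a truth-teller.
Then Zara's own statement would have to be true, but it can't be — contradiction.
So Zara is a liar.
With that fixed, Maeve's statement is false, so Maeve is a liar.
Consider Freya. Suppose Freya is a liar.
Then Zara's statement comes out true, contradicting Zara being a liar.
So Freya is a truth-teller.
With that fixed, Viktor's statement is false, so Viktor is a liar.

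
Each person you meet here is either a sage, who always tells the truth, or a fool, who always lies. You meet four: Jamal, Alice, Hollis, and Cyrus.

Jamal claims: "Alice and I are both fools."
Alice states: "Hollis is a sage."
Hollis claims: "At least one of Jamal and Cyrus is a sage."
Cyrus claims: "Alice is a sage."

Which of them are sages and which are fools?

Consider Jamal. Suppose Jamal is a sage.
Then Jamal's own statement would have to be true, but it can't be — contradiction.
So Jamal is a fool.
Consider Alice. Suppose Alice is a fool.
Then Jamal's statement comes out true, contradicting Jamal being a fool.
So Alice is a sage.
With that fixed, Cyrus's statement is true, so Cyrus is a sage.
With that fixed, Hollis's statement is true, so Hollis is a sage.

Jamal: fool, Alice: sage, Hollis: sage, Cyrus: sage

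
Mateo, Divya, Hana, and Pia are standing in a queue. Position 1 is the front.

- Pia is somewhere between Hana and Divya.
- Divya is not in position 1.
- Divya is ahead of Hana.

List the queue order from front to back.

Mateo, Divya, Pia, Hana

From clue 1: Pia is in {2,3}.
From clues 1–3: Mateo → position 1, Divya → position 2, Pia → position 3, Hana → position 4.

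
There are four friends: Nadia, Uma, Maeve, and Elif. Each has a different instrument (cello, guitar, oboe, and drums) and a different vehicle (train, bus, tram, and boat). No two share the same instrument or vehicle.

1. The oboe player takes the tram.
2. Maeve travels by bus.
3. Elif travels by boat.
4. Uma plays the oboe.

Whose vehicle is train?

Nadia

With clues 1–2, Maeve is impossible for the one with vehicle train.
With clues 1–3, Elif is impossible for the one with vehicle train.
With clues 1–4, Uma is impossible for the one with vehicle train.
That leaves Nadia.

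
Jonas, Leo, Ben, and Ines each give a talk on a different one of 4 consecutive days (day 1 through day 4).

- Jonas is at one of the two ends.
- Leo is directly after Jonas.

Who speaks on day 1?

Jonas

With clues 1–2, Ben, Ines, and Leo are ruled out for day 1.
So day 1 is Jonas.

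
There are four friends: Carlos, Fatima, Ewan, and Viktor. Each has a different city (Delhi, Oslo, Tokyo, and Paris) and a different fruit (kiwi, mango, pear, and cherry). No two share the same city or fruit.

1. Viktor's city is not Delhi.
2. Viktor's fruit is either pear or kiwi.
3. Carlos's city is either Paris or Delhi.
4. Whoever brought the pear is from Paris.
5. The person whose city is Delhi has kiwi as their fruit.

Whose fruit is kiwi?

Carlos

With clues 1–5, Ewan, Fatima, and Viktor are impossible for the one with fruit kiwi.
That leaves Carlos.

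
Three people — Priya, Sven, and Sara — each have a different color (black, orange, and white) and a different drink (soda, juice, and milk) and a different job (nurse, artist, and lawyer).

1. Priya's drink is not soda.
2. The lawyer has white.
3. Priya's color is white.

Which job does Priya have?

With clues 1–3, artist and nurse are impossible for Priya's job.
That leaves lawyer.

lawyer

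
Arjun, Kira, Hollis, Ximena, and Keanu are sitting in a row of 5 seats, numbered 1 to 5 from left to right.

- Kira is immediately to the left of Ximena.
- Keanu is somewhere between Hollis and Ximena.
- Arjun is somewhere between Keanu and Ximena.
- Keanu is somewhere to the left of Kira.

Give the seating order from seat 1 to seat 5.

From clue 1: Kira is in {1,2,3,4}.
From clues 1–2: Keanu is in {2,3,4}.
From clues 1–3: Arjun → seat 3.
From clues 1–4: Hollis → seat 1, Keanu → seat 2, Kira → seat 4, Ximena → seat 5.

Hollis, Keanu, Arjun, Kira, Ximena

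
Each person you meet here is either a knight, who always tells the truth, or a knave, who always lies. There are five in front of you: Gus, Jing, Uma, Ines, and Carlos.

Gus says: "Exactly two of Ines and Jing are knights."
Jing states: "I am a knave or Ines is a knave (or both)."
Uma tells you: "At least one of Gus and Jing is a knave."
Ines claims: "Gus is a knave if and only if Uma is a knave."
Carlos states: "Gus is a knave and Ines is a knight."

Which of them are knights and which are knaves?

Consider Gus. Suppose Gus is a knight.
Then no assignment of the remaining roles makes every statement match its speaker's type — contradiction.
So Gus is a knave.
With that fixed, Uma's statement is true, so Uma is a knight.
With that fixed, Ines's statement is false, so Ines is a knave.
With that fixed, Carlos's statement is false, so Carlos is a knave.
With that fixed, Jing's statement is true, so Jing is a knight.

Gus: knave, Jing: knight, Uma: knight, Ines: knave, Carlos: knave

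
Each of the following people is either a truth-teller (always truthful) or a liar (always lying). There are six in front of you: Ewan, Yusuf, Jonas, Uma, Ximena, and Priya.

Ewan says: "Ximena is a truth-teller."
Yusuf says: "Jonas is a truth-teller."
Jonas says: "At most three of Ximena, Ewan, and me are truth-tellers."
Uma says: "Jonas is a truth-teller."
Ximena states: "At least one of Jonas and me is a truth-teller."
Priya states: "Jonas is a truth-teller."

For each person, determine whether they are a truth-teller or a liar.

Regardless of anyone's role, Jonas's statement is true, so Jonas is a truth-teller.
With that fixed, Uma's statement is true, so Uma is a truth-teller.
With that fixed, Ximena's statement is true, so Ximena is a truth-teller.
With that fixed, Priya's statement is true, so Priya is a truth-teller.
With that fixed, Ewan's statement is true, so Ewan is a truth-teller.
With that fixed, Yusuf's statement is true, so Yusuf is a truth-teller.

Ewan: truth-teller, Yusuf: truth-teller, Jonas: truth-teller, Uma: truth-teller, Ximena: truth-teller, Priya: truth-teller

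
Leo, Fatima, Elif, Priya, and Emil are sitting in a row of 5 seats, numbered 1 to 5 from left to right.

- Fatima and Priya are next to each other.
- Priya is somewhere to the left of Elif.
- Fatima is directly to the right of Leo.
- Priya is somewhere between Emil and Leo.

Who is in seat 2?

With clues 1–2, Elif is ruled out for seat 2.
With clues 1–3, Emil and Priya are ruled out for seat 2.
With clues 1–4, Leo is ruled out for seat 2.
So seat 2 is Fatima.

Fatima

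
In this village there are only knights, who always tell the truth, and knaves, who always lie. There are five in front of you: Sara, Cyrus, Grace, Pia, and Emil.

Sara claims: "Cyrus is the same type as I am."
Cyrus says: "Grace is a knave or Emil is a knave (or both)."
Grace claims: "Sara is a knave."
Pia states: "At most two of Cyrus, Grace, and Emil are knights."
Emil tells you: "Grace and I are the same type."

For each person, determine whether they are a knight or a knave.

Sara: knave, Cyrus: knight, Grace: knight, Pia: knight, Emil: knave

Consider Sara. Suppose Sara is a knight.
Then no assignment of the remaining roles makes every statement match its speaker's type — contradiction.
So Sara is a knave.
With that fixed, Grace's statement is true, so Grace is a knight.
Consider Cyrus. Suppose Cyrus is a knave.
Then Sara's statement comes out true, contradicting Sara being a knave.
So Cyrus is a knight.
Consider Pia. Suppose Pia is a knave.
Then no assignment of the remaining roles makes every statement match its speaker's type — contradiction.
So Pia is a knight.
Consider Emil. Suppose Emil is a knight.
Then Cyrus's statement comes out false, contradicting Cyrus being a knight.
So Emil is a knave.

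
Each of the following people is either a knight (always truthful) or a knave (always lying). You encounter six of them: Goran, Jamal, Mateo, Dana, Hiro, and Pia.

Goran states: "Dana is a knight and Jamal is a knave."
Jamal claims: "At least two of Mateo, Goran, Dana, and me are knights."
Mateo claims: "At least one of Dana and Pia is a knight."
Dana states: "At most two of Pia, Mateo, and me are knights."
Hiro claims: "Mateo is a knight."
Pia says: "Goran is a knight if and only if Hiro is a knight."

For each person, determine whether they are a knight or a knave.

Consider Goran. Suppose Goran is a knight.
Then no assignment of the remaining roles makes every statement match its speaker's type — contradiction.
So Goran is a knave.
Consider Jamal. Suppose Jamal is a knave.
Then no assignment of the remaining roles makes every statement match its speaker's type — contradiction.
So Jamal is a knight.
Consider Mateo. Suppose Mateo is a knave.
Then no assignment of the remaining roles makes every statement match its speaker's type — contradiction.
So Mateo is a knight.
With that fixed, Hiro's statement is true, so Hiro is a knight.
With that fixed, Pia's statement is false, so Pia is a knave.
With that fixed, Dana's statement is true, so Dana is a knight.

Goran: knave, Jamal: knight, Mateo: knight, Dana: knight, Hiro: knight, Pia: knave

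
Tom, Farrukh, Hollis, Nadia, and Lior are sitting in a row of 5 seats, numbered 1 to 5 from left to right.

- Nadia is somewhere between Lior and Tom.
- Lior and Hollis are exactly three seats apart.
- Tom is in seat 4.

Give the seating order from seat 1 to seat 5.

Farrukh, Lior, Nadia, Tom, Hollis

From clue 1: Nadia is in {2,3,4}.
From clues 1–3: Farrukh → seat 1, Lior → seat 2, Nadia → seat 3, Tom → seat 4, Hollis → seat 5.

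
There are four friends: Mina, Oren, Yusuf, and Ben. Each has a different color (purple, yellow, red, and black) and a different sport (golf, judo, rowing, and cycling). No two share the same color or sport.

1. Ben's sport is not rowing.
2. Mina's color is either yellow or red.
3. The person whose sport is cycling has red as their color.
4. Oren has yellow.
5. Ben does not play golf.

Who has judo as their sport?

With clues 1–4, Mina is impossible for the one with sport judo.
With clues 1–5, Oren and Yusuf are impossible for the one with sport judo.
That leaves Ben.

Ben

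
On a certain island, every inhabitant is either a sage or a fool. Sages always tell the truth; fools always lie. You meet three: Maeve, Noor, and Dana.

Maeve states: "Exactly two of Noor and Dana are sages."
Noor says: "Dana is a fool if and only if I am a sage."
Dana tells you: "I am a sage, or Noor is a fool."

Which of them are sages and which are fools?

Maeve: fool, Noor: sage, Dana: fool

Consider Maeve. Suppose Maeve is a sage.
Then no assignment of the remaining roles makes every statement match its speaker's type — contradiction.
So Maeve is a fool.
Consider Noor. Suppose Noor is a fool.
Then no assignment of the remaining roles makes every statement match its speaker's type — contradiction.
So Noor is a sage.
Consider Dana. Suppose Dana is a sage.
Then Maeve's statement comes out true, contradicting Maeve being a fool.
So Dana is a fool.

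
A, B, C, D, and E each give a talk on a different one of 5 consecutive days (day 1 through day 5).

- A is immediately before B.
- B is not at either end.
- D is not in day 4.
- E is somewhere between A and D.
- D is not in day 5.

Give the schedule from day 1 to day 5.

D, E, A, B, C

From clue 1: A is in {1,2,3,4}.
From clues 1–2: A is in {1,2,3}.
From clues 1–4: D is in {1,5}.
From clues 1–5: D → day 1, E → day 2, A → day 3, B → day 4, C → day 5.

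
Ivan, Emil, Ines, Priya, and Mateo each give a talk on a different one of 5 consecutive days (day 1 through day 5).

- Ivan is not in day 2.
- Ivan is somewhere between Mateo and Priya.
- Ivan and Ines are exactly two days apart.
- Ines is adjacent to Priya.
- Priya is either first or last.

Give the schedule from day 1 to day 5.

Priya, Ines, Emil, Ivan, Mateo

From clue 1: Ivan is in {1,3,4,5}.
From clues 1–2: Ivan is in {3,4}.
From clues 1–5: Priya → day 1, Ines → day 2, Emil → day 3, Ivan → day 4, Mateo → day 5.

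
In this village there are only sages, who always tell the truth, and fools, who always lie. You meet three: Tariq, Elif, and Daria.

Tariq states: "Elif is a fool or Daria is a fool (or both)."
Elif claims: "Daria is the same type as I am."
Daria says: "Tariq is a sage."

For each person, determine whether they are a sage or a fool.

Tariq: sage, Elif: fool, Daria: sage

Consider Tariq. Suppose Tariq is a fool.
Then no assignment of the remaining roles makes every statement match its speaker's type — contradiction.
So Tariq is a sage.
With that fixed, Daria's statement is true, so Daria is a sage.
Consider Elif. Suppose Elif is a sage.
Then Tariq's statement comes out false, contradicting Tariq being a sage.
So Elif is a fool.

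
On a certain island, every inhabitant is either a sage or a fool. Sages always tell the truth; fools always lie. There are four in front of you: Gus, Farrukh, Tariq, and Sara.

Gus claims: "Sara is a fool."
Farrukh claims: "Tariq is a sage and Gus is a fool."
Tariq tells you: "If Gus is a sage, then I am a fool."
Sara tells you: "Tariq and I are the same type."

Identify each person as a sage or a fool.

Consider Gus. Suppose Gus is a sage.
Then whichever role Tariq has, Tariq's statement has the wrong truth value — contradiction.
So Gus is a fool.
With that fixed, Tariq's statement is true, so Tariq is a sage.
With that fixed, Farrukh's statement is true, so Farrukh is a sage.
Consider Sara. Suppose Sara is a fool.
Then Gus's statement comes out true, contradicting Gus being a fool.
So Sara is a sage.

Gus: fool, Farrukh: sage, Tariq: sage, Sara: sage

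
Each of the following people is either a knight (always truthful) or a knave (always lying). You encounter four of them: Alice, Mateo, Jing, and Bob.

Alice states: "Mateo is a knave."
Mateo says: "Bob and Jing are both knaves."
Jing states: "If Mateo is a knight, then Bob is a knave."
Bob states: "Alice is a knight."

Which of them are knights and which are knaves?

Consider Alice. Suppose Alice is a knave.
Then no assignment of the remaining roles makes every statement match its speaker's type — contradiction.
So Alice is a knight.
With that fixed, Bob's statement is true, so Bob is a knight.
With that fixed, Mateo's statement is false, so Mateo is a knave.
With that fixed, Jing's statement is true, so Jing is a knight.

Alice: knight, Mateo: knave, Jing: knight, Bob: knight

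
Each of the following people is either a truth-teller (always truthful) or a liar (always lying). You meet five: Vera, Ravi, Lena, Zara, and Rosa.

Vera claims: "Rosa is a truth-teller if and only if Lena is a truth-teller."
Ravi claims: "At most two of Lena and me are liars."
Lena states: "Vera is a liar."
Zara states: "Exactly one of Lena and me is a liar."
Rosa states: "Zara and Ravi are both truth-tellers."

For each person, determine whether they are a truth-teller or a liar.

Vera: truth-teller, Ravi: truth-teller, Lena: liar, Zara: liar, Rosa: liar

Regardless of anyone's role, Ravi's statement is true, so Ravi is a truth-teller.
Consider Vera. Suppose Vera is a liar.
Then no assignment of the remaining roles makes every statement match its speaker's type — contradiction.
So Vera is a truth-teller.
With that fixed, Lena's statement is false, so Lena is a liar.
Consider Zara. Suppose Zara is a truth-teller.
Then no assignment of the remaining roles makes every statement match its speaker's type — contradiction.
So Zara is a liar.
With that fixed, Rosa's statement is false, so Rosa is a liar.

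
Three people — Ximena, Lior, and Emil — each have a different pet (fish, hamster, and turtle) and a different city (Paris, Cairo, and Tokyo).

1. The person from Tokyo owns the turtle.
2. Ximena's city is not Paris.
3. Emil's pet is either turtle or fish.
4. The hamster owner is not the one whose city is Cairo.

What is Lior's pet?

hamster

With clues 1–4, fish and turtle are impossible for Lior's pet.
That leaves hamster.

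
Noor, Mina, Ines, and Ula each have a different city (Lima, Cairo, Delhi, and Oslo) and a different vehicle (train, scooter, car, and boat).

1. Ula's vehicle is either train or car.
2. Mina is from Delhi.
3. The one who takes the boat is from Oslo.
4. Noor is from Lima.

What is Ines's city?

Oslo

With clues 1–2, Delhi is impossible for Ines's city.
With clues 1–4, Cairo and Lima are impossible for Ines's city.
That leaves Oslo.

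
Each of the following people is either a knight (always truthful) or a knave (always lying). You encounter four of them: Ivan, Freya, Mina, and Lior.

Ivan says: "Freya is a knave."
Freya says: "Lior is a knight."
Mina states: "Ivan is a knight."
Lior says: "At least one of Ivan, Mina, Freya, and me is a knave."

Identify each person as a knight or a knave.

Consider Ivan. Suppose Ivan is a knight.
Then no assignment of the remaining roles makes every statement match its speaker's type — contradiction.
So Ivan is a knave.
With that fixed, Mina's statement is false, so Mina is a knave.
With that fixed, Lior's statement is true, so Lior is a knight.
With that fixed, Freya's statement is true, so Freya is a knight.

Ivan: knave, Freya: knight, Mina: knave, Lior: knight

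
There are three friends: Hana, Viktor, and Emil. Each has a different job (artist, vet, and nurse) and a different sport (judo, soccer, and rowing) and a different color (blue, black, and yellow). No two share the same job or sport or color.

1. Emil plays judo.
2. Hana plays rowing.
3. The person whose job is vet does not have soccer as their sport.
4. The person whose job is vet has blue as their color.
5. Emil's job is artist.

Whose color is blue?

With clues 1–4, Viktor is impossible for the one with color blue.
With clues 1–5, Emil is impossible for the one with color blue.
That leaves Hana.

Hana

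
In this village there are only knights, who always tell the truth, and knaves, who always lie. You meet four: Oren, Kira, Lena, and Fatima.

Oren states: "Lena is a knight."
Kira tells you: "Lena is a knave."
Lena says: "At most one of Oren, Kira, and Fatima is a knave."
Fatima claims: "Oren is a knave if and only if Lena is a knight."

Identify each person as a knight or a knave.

Oren: knave, Kira: knight, Lena: knave, Fatima: knave

Consider Oren. Suppose Oren is a knight.
Then no assignment of the remaining roles makes every statement match its speaker's type — contradiction.
So Oren is a knave.
Consider Kira. Suppose Kira is a knave.
Then no assignment of the remaining roles makes every statement match its speaker's type — contradiction.
So Kira is a knight.
Consider Lena. Suppose Lena is a knight.
Then Oren's statement comes out true, contradicting Oren being a knave.
So Lena is a knave.
With that fixed, Fatima's statement is false, so Fatima is a knave.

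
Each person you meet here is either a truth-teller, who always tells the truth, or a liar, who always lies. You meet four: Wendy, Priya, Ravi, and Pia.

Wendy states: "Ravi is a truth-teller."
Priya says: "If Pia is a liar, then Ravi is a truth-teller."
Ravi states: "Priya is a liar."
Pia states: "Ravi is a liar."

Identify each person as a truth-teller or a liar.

Consider Wendy. Suppose Wendy is a truth-teller.
Then no assignment of the remaining roles makes every statement match its speaker's type — contradiction.
So Wendy is a liar.
Consider Priya. Suppose Priya is a liar.
Then no assignment of the remaining roles makes every statement match its speaker's type — contradiction.
So Priya is a truth-teller.
With that fixed, Ravi's statement is false, so Ravi is a liar.
With that fixed, Pia's statement is true, so Pia is a truth-teller.

Wendy: liar, Priya: truth-teller, Ravi: liar, Pia: truth-teller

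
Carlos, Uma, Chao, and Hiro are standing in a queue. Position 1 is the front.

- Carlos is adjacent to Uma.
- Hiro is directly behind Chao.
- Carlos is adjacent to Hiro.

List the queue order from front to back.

From clues 1–2: Chao is in {1,3}.
From clues 1–3: Chao → position 1, Hiro → position 2, Carlos → position 3, Uma → position 4.

Chao, Hiro, Carlos, Uma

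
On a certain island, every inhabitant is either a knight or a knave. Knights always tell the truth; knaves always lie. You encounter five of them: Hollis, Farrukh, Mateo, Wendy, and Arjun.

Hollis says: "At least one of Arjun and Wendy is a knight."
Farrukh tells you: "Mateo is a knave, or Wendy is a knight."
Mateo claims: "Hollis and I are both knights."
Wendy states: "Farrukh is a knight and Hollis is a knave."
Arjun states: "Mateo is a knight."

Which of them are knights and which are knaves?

Hollis: knight, Farrukh: knave, Mateo: knight, Wendy: knave, Arjun: knight

Consider Hollis. Suppose Hollis is a knave.
Then no assignment of the remaining roles makes every statement match its speaker's type — contradiction.
So Hollis is a knight.
With that fixed, Wendy's statement is false, so Wendy is a knave.
Consider Farrukh. Suppose Farrukh is a knight.
Then no assignment of the remaining roles makes every statement match its speaker's type — contradiction.
So Farrukh is a knave.
Consider Mateo. Suppose Mateo is a knave.
Then Farrukh's statement comes out true, contradicting Farrukh being a knave.
So Mateo is a knight.
With that fixed, Arjun's statement is true, so Arjun is a knight.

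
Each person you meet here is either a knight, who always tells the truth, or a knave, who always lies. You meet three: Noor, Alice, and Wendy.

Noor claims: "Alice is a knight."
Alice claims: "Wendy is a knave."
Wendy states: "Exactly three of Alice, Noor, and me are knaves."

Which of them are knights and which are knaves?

Consider Noor. Suppose Noor is a knave.
Then no assignment of the remaining roles makes every statement match its speaker's type — contradiction.
So Noor is a knight.
With that fixed, Wendy's statement is false, so Wendy is a knave.
With that fixed, Alice's statement is true, so Alice is a knight.

Noor: knight, Alice: knight, Wendy: knave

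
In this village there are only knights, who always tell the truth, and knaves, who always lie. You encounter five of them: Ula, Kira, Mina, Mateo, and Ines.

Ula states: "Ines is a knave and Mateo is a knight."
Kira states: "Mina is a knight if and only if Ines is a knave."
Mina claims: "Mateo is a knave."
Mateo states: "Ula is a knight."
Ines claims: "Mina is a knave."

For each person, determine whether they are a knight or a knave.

Ula: knave, Kira: knight, Mina: knight, Mateo: knave, Ines: knave

Consider Ula. Suppose Ula is a knight.
Then no assignment of the remaining roles makes every statement match its speaker's type — contradiction.
So Ula is a knave.
With that fixed, Mateo's statement is false, so Mateo is a knave.
With that fixed, Mina's statement is true, so Mina is a knight.
With that fixed, Ines's statement is false, so Ines is a knave.
With that fixed, Kira's statement is true, so Kira is a knight.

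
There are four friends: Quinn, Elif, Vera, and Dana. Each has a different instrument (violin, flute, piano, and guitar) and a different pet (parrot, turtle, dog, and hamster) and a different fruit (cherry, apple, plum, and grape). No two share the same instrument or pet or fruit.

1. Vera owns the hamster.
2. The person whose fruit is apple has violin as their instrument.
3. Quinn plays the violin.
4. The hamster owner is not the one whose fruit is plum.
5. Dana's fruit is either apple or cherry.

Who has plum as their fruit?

Elif

With clues 1–3, Quinn is impossible for the one with fruit plum.
With clues 1–4, Vera is impossible for the one with fruit plum.
With clues 1–5, Dana is impossible for the one with fruit plum.
That leaves Elif.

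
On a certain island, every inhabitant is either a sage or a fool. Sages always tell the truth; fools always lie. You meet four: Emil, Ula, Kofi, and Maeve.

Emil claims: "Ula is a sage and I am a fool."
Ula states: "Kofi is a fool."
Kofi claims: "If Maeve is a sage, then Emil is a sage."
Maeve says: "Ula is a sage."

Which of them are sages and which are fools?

Consider Emil. Suppose Emil is a sage.
Then Emil's own statement would have to be true, but it can't be — contradiction.
So Emil is a fool.
Consider Ula. Suppose Ula is a sage.
Then Emil's statement comes out true, contradicting Emil being a fool.
So Ula is a fool.
With that fixed, Maeve's statement is false, so Maeve is a fool.
With that fixed, Kofi's statement is true, so Kofi is a sage.

Emil: fool, Ula: fool, Kofi: sage, Maeve: fool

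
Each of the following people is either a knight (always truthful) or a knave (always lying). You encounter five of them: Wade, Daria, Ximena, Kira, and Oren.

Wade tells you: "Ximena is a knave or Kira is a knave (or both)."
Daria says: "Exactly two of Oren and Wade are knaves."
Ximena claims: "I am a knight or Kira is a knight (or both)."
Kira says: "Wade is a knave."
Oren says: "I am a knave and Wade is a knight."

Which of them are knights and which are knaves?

Consider Wade. Suppose Wade is a knight.
Then whichever role Oren has, Oren's statement has the wrong truth value — contradiction.
So Wade is a knave.
With that fixed, Kira's statement is true, so Kira is a knight.
With that fixed, Oren's statement is false, so Oren is a knave.
With that fixed, Daria's statement is true, so Daria is a knight.
With that fixed, Ximena's statement is true, so Ximena is a knight.

Wade: knave, Daria: knight, Ximena: knight, Kira: knight, Oren: knave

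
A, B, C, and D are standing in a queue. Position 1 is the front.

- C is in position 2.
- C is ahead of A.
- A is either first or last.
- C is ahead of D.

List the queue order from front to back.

B, C, D, A

From clue 1: C → position 2.
From clues 1–2: A is in {3,4}.
From clues 1–3: A → position 4.
From clues 1–4: B → position 1, D → position 3.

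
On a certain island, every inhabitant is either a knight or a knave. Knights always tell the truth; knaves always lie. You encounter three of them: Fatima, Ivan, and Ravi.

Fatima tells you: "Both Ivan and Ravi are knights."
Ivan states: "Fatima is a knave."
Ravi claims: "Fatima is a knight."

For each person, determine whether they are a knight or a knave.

Consider Fatima. Suppose Fatima is a knight.
Then no assignment of the remaining roles makes every statement match its speaker's type — contradiction.
So Fatima is a knave.
With that fixed, Ivan's statement is true, so Ivan is a knight.
With that fixed, Ravi's statement is false, so Ravi is a knave.

Fatima: knave, Ivan: knight, Ravi: knave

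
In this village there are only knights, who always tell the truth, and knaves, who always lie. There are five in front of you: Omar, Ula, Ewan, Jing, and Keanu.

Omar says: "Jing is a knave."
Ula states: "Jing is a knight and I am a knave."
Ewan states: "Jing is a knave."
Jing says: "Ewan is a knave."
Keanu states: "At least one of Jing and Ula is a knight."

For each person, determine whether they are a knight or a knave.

Consider Omar. Suppose Omar is a knave.
Then no assignment of the remaining roles makes every statement match its speaker's type — contradiction.
So Omar is a knight.
Consider Ula. Suppose Ula is a knight.
Then Ula's own statement would have to be true, but it can't be — contradiction.
So Ula is a knave.
Consider Ewan. Suppose Ewan is a knave.
Then no assignment of the remaining roles makes every statement match its speaker's type — contradiction.
So Ewan is a knight.
With that fixed, Jing's statement is false, so Jing is a knave.
With that fixed, Keanu's statement is false, so Keanu is a knave.

Omar: knight, Ula: knave, Ewan: knight, Jing: knave, Keanu: knave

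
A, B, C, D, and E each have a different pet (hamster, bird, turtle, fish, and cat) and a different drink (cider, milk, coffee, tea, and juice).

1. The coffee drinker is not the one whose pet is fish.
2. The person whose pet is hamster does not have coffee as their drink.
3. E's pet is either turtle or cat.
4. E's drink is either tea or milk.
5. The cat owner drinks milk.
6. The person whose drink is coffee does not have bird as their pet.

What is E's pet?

cat

With clues 1–3, bird, fish, and hamster are impossible for E's pet.
With clues 1–6, turtle is impossible for E's pet.
That leaves cat.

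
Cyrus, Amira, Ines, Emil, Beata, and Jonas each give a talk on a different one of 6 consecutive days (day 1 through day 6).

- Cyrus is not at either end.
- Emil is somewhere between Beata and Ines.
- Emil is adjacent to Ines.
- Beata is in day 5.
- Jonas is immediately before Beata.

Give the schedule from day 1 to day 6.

From clue 1: Cyrus is in {2,3,4,5}.
From clues 1–4: Beata → day 5.
From clues 1–5: Ines → day 1, Emil → day 2, Cyrus → day 3, Jonas → day 4, Amira → day 6.

Ines, Emil, Cyrus, Jonas, Beata, Amira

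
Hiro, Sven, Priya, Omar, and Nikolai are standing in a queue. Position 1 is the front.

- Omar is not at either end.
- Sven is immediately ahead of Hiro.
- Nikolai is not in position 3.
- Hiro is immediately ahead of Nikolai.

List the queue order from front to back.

From clue 1: Omar is in {2,3,4}.
From clues 1–4: Priya → position 1, Omar → position 2, Sven → position 3, Hiro → position 4, Nikolai → position 5.

Priya, Omar, Sven, Hiro, Nikolai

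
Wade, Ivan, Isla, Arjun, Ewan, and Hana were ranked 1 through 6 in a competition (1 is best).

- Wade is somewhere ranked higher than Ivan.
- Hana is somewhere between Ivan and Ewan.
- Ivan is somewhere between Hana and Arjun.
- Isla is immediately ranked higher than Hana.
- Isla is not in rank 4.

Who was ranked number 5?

Ivan

With clues 1–3, Wade is ruled out for rank 5.
With clues 1–4, Arjun, Ewan, and Isla are ruled out for rank 5.
With clues 1–5, Hana is ruled out for rank 5.
So rank 5 is Ivan.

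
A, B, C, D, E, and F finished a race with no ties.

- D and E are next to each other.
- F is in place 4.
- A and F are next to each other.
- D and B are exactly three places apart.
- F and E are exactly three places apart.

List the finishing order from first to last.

E, D, A, F, B, C

From clues 1–2: F → place 4.
From clues 1–3: A is in {3,5}.
From clues 1–5: E → place 1, D → place 2, A → place 3, B → place 5, C → place 6.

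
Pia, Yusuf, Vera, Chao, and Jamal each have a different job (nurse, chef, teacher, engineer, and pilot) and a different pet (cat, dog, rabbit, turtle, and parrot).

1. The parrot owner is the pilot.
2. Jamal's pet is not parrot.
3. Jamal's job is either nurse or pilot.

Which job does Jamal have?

nurse

With clues 1–2, pilot is impossible for Jamal's job.
With clues 1–3, chef, engineer, and teacher are impossible for Jamal's job.
That leaves nurse.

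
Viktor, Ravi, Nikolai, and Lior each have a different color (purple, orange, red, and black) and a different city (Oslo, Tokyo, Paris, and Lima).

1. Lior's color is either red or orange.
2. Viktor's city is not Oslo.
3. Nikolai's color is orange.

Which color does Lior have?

red

Clue 1 rules out black and purple for Lior's color.
With clues 1–3, orange is impossible for Lior's color.
That leaves red.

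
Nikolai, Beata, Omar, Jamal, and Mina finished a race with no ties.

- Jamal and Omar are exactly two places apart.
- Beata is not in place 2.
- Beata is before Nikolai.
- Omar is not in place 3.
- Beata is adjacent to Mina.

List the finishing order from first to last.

From clues 1–2: Beata is in {1,3,4,5}.
From clues 1–3: Beata is in {1,3,4}.
From clues 1–5: Beata → place 1, Mina → place 2, Jamal → place 3, Nikolai → place 4, Omar → place 5.

Beata, Mina, Jamal, Nikolai, Omar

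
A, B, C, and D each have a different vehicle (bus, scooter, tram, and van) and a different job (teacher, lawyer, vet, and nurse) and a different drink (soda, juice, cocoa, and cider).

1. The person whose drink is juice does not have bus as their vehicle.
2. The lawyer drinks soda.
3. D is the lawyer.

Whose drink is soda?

D

With clues 1–3, A, B, and C are impossible for the one with drink soda.
That leaves D.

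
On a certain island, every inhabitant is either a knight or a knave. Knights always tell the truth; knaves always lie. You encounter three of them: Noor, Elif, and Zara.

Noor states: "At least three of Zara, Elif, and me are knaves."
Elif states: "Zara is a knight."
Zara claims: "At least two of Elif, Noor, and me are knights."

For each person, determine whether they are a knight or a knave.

Noor: knave, Elif: knight, Zara: knight

Consider Noor. Suppose Noor is a knight.
Then Noor's own statement would have to be true, but it can't be — contradiction.
So Noor is a knave.
Consider Elif. Suppose Elif is a knave.
Then no assignment of the remaining roles makes every statement match its speaker's type — contradiction.
So Elif is a knight.
Consider Zara. Suppose Zara is a knave.
Then Elif's statement comes out false, contradicting Elif being a knight.
So Zara is a knight.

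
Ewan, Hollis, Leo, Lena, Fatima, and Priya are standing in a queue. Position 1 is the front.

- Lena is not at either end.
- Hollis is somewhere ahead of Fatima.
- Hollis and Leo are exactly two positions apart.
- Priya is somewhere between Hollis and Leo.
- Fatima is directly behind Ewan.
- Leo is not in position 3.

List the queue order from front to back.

From clue 1: Lena is in {2,3,4,5}.
From clues 1–4: Lena is in {2,4,5}.
From clues 1–5: Priya → position 2, Lena → position 4, Ewan → position 5, Fatima → position 6.
From clues 1–6: Leo → position 1, Hollis → position 3.

Leo, Priya, Hollis, Lena, Ewan, Fatima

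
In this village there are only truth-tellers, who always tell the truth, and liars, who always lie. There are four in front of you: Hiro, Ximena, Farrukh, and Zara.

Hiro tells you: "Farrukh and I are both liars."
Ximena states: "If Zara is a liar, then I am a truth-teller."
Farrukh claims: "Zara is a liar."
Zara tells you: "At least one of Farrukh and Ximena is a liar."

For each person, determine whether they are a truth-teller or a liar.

Hiro: liar, Ximena: truth-teller, Farrukh: truth-teller, Zara: liar

Consider Hiro. Suppose Hiro is a truth-teller.
Then Hiro's own statement would have to be true, but it can't be — contradiction.
So Hiro is a liar.
Consider Ximena. Suppose Ximena is a liar.
Then no assignment of the remaining roles makes every statement match its speaker's type — contradiction.
So Ximena is a truth-teller.
Consider Farrukh. Suppose Farrukh is a liar.
Then Hiro's statement comes out true, contradicting Hiro being a liar.
So Farrukh is a truth-teller.
With that fixed, Zara's statement is false, so Zara is a liar.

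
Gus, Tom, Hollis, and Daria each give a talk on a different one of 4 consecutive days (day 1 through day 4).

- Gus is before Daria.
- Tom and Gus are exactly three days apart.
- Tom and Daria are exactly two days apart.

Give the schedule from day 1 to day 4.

From clue 1: Gus is in {1,2,3}.
From clues 1–2: Gus → day 1, Tom → day 4.
From clues 1–3: Daria → day 2, Hollis → day 3.

Gus, Daria, Hollis, Tom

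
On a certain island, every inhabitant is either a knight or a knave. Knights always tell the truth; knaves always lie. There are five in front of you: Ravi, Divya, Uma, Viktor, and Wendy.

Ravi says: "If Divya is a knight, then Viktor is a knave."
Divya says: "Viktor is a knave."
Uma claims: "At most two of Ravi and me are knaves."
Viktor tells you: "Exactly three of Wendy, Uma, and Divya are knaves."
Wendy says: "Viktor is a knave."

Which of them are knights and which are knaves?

Regardless of anyone's role, Uma's statement is true, so Uma is a knight.
With that fixed, Viktor's statement is false, so Viktor is a knave.
With that fixed, Wendy's statement is true, so Wendy is a knight.
With that fixed, Ravi's statement is true, so Ravi is a knight.
With that fixed, Divya's statement is true, so Divya is a knight.

Ravi: knight, Divya: knight, Uma: knight, Viktor: knave, Wendy: knight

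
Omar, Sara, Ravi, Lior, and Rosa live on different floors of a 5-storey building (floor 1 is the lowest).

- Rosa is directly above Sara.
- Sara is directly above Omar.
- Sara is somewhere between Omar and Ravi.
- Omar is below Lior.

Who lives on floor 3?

Rosa

With clues 1–2, Lior and Ravi are ruled out for floor 3.
With clues 1–3, Omar is ruled out for floor 3.
With clues 1–4, Sara is ruled out for floor 3.
So floor 3 is Rosa.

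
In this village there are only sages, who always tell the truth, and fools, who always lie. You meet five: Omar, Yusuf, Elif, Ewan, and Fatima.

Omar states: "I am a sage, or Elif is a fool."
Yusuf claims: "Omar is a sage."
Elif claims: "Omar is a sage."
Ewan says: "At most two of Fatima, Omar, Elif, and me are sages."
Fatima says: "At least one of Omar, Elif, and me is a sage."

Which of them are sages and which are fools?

Omar: sage, Yusuf: sage, Elif: sage, Ewan: fool, Fatima: sage

Consider Omar. Suppose Omar is a fool.
Then no assignment of the remaining roles makes every statement match its speaker's type — contradiction.
So Omar is a sage.
With that fixed, Yusuf's statement is true, so Yusuf is a sage.
With that fixed, Elif's statement is true, so Elif is a sage.
With that fixed, Fatima's statement is true, so Fatima is a sage.
With that fixed, Ewan's statement is false, so Ewan is a fool.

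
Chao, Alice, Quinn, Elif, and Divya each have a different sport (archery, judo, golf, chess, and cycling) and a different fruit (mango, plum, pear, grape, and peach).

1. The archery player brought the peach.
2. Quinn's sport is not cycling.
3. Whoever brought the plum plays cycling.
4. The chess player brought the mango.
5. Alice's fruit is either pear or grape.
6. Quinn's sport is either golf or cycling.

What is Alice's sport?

With clues 1–5, archery, chess, and cycling are impossible for Alice's sport.
With clues 1–6, golf is impossible for Alice's sport.
That leaves judo.

judo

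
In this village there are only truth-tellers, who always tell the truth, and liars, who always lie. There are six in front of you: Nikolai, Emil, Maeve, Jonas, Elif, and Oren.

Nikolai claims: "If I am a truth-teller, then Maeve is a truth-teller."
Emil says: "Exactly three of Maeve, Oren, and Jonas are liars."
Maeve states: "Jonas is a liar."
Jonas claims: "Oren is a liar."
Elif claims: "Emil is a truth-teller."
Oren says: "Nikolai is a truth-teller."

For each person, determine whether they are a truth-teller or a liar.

Nikolai: truth-teller, Emil: liar, Maeve: truth-teller, Jonas: liar, Elif: liar, Oren: truth-teller

Consider Nikolai. Suppose Nikolai is a liar.
Then Nikolai's own statement would have to be false, but it can't be — contradiction.
So Nikolai is a truth-teller.
With that fixed, Oren's statement is true, so Oren is a truth-teller.
With that fixed, Emil's statement is false, so Emil is a liar.
With that fixed, Jonas's statement is false, so Jonas is a liar.
With that fixed, Elif's statement is false, so Elif is a liar.
With that fixed, Maeve's statement is true, so Maeve is a truth-teller.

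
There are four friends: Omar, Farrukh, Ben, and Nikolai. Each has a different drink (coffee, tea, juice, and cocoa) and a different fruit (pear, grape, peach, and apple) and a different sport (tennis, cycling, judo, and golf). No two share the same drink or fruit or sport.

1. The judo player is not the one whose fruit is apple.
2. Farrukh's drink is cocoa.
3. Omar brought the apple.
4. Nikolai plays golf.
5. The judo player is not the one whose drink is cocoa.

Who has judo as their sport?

Ben

With clues 1–3, Omar is impossible for the one with sport judo.
With clues 1–4, Nikolai is impossible for the one with sport judo.
With clues 1–5, Farrukh is impossible for the one with sport judo.
That leaves Ben.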